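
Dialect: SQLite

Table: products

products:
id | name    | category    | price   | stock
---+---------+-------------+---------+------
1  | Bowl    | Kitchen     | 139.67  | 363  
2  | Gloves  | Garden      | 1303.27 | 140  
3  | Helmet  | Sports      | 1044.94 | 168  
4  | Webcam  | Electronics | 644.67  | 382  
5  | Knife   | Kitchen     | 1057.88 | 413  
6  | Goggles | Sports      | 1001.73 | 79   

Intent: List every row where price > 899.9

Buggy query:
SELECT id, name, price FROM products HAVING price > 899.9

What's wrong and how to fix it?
Bug: HAVING filters the output of aggregation, but this query has no GROUP BY and no aggregate functions, so SQLite rejects it (HAVING clause on a non-aggregate query); the condition here is per row

Fix: Use WHERE for row-level filtering

Corrected query:
SELECT id, name, price FROM products WHERE price > 899.9

Result:
id | name    | price  
---+---------+--------
2  | Gloves  | 1303.27
3  | Helmet  | 1044.94
5  | Knife   | 1057.88
6  | Goggles | 1001.73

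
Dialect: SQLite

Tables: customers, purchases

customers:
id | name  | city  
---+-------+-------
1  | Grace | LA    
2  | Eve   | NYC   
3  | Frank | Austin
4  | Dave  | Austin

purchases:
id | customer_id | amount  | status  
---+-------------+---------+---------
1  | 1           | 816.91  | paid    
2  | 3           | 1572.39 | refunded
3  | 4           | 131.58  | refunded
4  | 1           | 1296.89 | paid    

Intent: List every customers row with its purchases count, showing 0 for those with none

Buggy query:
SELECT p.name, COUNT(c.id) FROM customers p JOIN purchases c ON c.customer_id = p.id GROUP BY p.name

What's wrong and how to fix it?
Bug: INNER JOIN drops customers rows that have no matching purchases rows

Fix: Use LEFT JOIN so parents without children still appear (COUNT(c.id) gives 0)

Corrected query:
SELECT p.name, COUNT(c.id) FROM customers p LEFT JOIN purchases c ON c.customer_id = p.id GROUP BY p.name

Result:
name  | COUNT(c.id)
------+------------
Dave  | 1          
Eve   | 0          
Frank | 1          
Grace | 2          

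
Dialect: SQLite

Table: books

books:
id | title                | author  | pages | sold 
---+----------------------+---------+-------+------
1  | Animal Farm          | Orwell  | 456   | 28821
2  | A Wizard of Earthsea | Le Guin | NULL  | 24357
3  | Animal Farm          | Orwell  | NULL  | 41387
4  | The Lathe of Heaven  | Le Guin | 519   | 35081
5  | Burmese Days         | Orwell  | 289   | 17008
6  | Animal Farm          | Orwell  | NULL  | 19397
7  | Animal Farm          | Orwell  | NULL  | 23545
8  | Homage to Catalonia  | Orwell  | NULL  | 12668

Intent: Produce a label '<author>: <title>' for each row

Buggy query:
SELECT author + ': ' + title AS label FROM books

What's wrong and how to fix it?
Bug: '+' is numeric addition; on text columns SQLite converts them to 0 instead of concatenating

Fix: Use the || operator for string concatenation

Corrected query:
SELECT author || ': ' || title AS label FROM books

Result:
label                        
-----------------------------
Orwell: Animal Farm          
Le Guin: A Wizard of Earthsea
Orwell: Animal Farm          
Le Guin: The Lathe of Heaven 
Orwell: Burmese Days         
Orwell: Animal Farm          
Orwell: Animal Farm          
Orwell: Homage to Catalonia  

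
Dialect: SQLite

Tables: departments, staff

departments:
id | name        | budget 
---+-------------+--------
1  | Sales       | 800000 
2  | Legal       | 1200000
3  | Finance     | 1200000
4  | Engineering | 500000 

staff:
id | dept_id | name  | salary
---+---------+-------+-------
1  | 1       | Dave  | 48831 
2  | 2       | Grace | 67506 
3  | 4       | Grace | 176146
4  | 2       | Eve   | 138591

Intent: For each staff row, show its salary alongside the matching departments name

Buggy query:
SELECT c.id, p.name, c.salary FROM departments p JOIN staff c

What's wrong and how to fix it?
Bug: JOIN with no ON clause produces a cartesian product; every staff row pairs with every departments row

Fix: Specify the join condition linking the foreign key to the parent id

Corrected query:
SELECT c.id, p.name, c.salary FROM departments p JOIN staff c ON c.dept_id = p.id

Result:
id | name        | salary
---+-------------+-------
1  | Sales       | 48831 
2  | Legal       | 67506 
3  | Engineering | 176146
4  | Legal       | 138591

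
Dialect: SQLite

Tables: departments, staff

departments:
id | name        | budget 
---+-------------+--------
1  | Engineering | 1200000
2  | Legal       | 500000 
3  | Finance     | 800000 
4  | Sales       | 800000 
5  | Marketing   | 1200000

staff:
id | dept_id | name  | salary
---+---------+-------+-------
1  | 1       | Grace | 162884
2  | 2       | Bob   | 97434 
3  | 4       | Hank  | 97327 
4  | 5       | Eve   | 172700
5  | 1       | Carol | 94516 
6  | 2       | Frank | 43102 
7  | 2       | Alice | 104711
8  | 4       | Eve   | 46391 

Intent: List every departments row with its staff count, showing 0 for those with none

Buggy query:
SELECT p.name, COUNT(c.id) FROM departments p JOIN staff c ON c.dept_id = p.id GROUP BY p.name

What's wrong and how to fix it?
Bug: An inner join excludes parents with zero children

Fix: Use LEFT JOIN so parents without children still appear (COUNT(c.id) gives 0)

Corrected query:
SELECT p.name, COUNT(c.id) FROM departments p LEFT JOIN staff c ON c.dept_id = p.id GROUP BY p.name

Result:
name        | COUNT(c.id)
------------+------------
Engineering | 2          
Finance     | 0          
Legal       | 3          
Marketing   | 1          
Sales       | 2          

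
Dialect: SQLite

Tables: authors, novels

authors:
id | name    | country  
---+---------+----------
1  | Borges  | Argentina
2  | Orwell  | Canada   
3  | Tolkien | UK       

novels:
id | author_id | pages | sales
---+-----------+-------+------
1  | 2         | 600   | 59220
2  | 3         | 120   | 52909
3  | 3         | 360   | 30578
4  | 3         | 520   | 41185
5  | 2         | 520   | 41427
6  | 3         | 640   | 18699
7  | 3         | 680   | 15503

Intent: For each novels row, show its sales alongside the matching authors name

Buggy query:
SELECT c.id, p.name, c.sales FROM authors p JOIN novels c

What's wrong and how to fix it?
Bug: Missing join condition: each novels row is matched to all authors rows instead of just its own

Fix: Specify the join condition linking the foreign key to the parent id

Corrected query:
SELECT c.id, p.name, c.sales FROM authors p JOIN novels c ON c.author_id = p.id

Result:
id | name    | sales
---+---------+------
1  | Orwell  | 59220
2  | Tolkien | 52909
3  | Tolkien | 30578
4  | Tolkien | 41185
5  | Orwell  | 41427
6  | Tolkien | 18699
7  | Tolkien | 15503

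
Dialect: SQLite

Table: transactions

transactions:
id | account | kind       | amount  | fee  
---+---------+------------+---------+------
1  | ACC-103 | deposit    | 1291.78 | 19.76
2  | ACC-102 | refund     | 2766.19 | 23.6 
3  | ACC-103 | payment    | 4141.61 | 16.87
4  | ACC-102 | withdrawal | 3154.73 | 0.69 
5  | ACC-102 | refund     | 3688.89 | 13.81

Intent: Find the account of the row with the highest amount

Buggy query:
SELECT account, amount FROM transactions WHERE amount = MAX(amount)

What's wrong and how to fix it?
Bug: WHERE is evaluated per row; an aggregate over the whole table isn't defined there

Fix: Use a subquery: WHERE amount = (SELECT MAX(amount) FROM transactions)

Corrected query:
SELECT account, amount FROM transactions WHERE amount = (SELECT MAX(amount) FROM transactions)

Result:
account | amount 
--------+--------
ACC-103 | 4141.61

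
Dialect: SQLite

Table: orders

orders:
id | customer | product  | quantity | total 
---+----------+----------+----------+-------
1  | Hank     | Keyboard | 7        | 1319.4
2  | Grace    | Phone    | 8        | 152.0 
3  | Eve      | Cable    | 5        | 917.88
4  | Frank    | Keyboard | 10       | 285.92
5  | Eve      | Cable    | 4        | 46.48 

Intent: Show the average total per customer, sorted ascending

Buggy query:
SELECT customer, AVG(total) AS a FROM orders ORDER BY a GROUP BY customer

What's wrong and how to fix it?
Bug: ORDER BY appears before GROUP BY; SQL clause order requires GROUP BY first

Fix: Move ORDER BY to the end, after GROUP BY

Corrected query:
SELECT customer, AVG(total) AS a FROM orders GROUP BY customer ORDER BY a

Result:
customer | a     
---------+-------
Grace    | 152   
Frank    | 285.92
Eve      | 482.18
Hank     | 1319.4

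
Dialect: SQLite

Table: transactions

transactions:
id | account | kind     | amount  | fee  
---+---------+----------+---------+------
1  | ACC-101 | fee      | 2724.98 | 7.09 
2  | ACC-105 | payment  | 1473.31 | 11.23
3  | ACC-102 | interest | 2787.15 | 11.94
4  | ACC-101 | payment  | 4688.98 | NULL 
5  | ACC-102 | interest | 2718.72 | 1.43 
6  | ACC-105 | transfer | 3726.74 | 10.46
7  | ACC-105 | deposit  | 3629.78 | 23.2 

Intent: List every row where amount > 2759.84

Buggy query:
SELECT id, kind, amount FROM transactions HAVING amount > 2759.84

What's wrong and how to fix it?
Bug: HAVING filters the output of aggregation, but this query has no GROUP BY and no aggregate functions, so SQLite rejects it (HAVING clause on a non-aggregate query); the condition here is per row

Fix: Use WHERE for row-level filtering

Corrected query:
SELECT id, kind, amount FROM transactions WHERE amount > 2759.84

Result:
id | kind     | amount 
---+----------+--------
3  | interest | 2787.15
4  | payment  | 4688.98
6  | transfer | 3726.74
7  | deposit  | 3629.78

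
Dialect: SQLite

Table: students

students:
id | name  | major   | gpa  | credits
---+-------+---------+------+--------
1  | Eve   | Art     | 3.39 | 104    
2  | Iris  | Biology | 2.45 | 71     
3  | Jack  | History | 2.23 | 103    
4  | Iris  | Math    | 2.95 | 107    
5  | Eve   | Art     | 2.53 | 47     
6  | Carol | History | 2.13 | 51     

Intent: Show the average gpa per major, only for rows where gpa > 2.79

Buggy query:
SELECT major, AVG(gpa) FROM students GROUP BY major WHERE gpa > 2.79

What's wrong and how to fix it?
Bug: WHERE cannot follow GROUP BY

Fix: Move the WHERE clause before GROUP BY

Corrected query:
SELECT major, AVG(gpa) FROM students WHERE gpa > 2.79 GROUP BY major

Result:
major | AVG(gpa)
------+---------
Art   | 3.39    
Math  | 2.95    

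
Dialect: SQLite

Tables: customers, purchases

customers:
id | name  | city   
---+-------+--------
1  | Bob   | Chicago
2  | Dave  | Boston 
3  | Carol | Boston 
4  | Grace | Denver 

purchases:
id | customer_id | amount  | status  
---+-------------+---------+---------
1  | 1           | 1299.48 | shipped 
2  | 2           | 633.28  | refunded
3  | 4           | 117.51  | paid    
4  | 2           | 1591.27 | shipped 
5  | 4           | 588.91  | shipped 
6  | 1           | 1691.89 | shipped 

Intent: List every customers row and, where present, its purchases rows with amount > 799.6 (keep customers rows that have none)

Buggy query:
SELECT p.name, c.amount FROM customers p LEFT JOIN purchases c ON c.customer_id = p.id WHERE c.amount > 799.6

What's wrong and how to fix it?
Bug: Filtering c.amount in WHERE discards the NULL rows produced by LEFT JOIN, turning it into an inner join

Fix: Move the right-table condition into the ON clause so unmatched parents are kept

Corrected query:
SELECT p.name, c.amount FROM customers p LEFT JOIN purchases c ON c.customer_id = p.id AND c.amount > 799.6

Result:
name  | amount 
------+--------
Bob   | 1299.48
Bob   | 1691.89
Dave  | 1591.27
Carol | NULL   
Grace | NULL   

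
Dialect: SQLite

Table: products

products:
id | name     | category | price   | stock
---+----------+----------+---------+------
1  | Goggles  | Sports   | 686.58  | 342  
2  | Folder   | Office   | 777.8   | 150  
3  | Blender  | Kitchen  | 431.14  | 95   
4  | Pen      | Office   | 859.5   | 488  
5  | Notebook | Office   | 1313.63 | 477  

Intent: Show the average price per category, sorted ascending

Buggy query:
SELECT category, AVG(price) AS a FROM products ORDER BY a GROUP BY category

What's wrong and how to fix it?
Bug: GROUP BY must precede ORDER BY

Fix: Move ORDER BY to the end, after GROUP BY

Corrected query:
SELECT category, AVG(price) AS a FROM products GROUP BY category ORDER BY a

Result:
category | a         
---------+-----------
Kitchen  | 431.14    
Sports   | 686.58    
Office   | 983.643333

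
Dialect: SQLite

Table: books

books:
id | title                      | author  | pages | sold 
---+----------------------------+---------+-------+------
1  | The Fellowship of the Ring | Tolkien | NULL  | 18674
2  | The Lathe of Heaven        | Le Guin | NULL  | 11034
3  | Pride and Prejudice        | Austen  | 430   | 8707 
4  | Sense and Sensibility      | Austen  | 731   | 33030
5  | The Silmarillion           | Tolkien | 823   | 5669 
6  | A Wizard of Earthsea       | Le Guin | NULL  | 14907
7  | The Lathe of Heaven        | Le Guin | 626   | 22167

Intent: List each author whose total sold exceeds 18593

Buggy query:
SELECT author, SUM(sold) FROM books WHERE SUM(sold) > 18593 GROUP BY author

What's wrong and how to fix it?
Bug: Aggregate functions cannot appear in a WHERE clause

Fix: Use HAVING (which filters groups after aggregation) instead of WHERE

Corrected query:
SELECT author, SUM(sold) FROM books GROUP BY author HAVING SUM(sold) > 18593

Result:
author  | SUM(sold)
--------+----------
Austen  | 41737    
Le Guin | 48108    
Tolkien | 24343    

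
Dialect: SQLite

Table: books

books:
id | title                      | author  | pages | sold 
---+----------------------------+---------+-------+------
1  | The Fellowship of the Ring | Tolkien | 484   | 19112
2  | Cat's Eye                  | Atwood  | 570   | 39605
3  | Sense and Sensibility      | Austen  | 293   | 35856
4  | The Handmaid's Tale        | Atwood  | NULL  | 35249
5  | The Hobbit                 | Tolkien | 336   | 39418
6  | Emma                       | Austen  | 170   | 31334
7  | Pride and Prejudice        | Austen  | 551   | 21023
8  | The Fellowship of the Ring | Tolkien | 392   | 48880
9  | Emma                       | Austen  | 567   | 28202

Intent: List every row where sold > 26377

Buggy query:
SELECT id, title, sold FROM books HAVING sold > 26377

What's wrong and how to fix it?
Bug: This is a non-aggregate query (no GROUP BY, no aggregates), so in SQLite the HAVING clause is invalid here; a row-level condition belongs in WHERE

Fix: Use WHERE for row-level filtering

Corrected query:
SELECT id, title, sold FROM books WHERE sold > 26377

Result:
id | title                      | sold 
---+----------------------------+------
2  | Cat's Eye                  | 39605
3  | Sense and Sensibility      | 35856
4  | The Handmaid's Tale        | 35249
5  | The Hobbit                 | 39418
6  | Emma                       | 31334
8  | The Fellowship of the Ring | 48880
9  | Emma                       | 28202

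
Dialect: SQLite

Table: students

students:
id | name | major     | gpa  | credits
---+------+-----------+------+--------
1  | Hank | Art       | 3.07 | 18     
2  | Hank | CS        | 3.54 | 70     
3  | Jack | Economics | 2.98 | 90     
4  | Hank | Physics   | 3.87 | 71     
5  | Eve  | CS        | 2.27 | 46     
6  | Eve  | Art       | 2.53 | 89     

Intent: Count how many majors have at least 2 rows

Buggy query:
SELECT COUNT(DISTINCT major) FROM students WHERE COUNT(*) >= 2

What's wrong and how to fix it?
Bug: WHERE filters individual rows, not groups, so a group-level COUNT is invalid there

Fix: Use a subquery that GROUPs and filters with HAVING, then count its rows

Corrected query:
SELECT COUNT(*) FROM (SELECT major FROM students GROUP BY major HAVING COUNT(*) >= 2)

Result:
COUNT(*)
--------
2       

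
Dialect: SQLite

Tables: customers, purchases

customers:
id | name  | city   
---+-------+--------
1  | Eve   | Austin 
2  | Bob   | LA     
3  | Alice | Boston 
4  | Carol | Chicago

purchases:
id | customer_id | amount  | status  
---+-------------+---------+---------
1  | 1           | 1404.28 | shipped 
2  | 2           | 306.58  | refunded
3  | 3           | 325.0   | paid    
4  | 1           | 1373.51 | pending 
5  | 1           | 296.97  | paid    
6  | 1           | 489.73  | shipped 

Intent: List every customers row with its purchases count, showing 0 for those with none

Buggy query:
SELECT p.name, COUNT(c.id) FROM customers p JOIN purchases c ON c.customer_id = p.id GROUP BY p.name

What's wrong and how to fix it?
Bug: An inner join excludes parents with zero children

Fix: Switch to LEFT JOIN to retain unmatched parent rows

Corrected query:
SELECT p.name, COUNT(c.id) FROM customers p LEFT JOIN purchases c ON c.customer_id = p.id GROUP BY p.name

Result:
name  | COUNT(c.id)
------+------------
Alice | 1          
Bob   | 1          
Carol | 0          
Eve   | 4          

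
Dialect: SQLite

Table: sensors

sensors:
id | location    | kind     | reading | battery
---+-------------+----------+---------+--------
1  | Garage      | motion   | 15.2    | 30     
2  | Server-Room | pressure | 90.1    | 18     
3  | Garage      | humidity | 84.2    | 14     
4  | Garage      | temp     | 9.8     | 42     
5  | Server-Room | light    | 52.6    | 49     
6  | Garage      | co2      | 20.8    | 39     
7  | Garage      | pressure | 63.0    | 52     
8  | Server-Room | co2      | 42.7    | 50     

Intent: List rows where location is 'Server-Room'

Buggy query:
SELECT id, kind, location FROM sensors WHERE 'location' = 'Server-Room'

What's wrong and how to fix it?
Bug: 'location' in single quotes is a string literal, not the column; the comparison is literal-vs-literal and never true

Fix: Remove the quotes around the column name (or use double quotes for an identifier)

Corrected query:
SELECT id, kind, location FROM sensors WHERE location = 'Server-Room'

Result:
id | kind     | location   
---+----------+------------
2  | pressure | Server-Room
5  | light    | Server-Room
8  | co2      | Server-Room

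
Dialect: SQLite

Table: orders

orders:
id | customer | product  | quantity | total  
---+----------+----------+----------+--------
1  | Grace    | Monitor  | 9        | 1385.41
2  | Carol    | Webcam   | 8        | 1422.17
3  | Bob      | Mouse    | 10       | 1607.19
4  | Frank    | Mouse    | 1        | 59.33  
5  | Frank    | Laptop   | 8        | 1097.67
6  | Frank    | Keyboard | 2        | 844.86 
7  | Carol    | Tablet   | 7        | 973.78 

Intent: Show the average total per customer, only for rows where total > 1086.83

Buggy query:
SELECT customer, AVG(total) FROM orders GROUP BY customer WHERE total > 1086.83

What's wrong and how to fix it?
Bug: Row-level WHERE must come before GROUP BY in the clause order

Fix: Place WHERE between FROM and GROUP BY

Corrected query:
SELECT customer, AVG(total) FROM orders WHERE total > 1086.83 GROUP BY customer

Result:
customer | AVG(total)
---------+-----------
Bob      | 1607.19   
Carol    | 1422.17   
Frank    | 1097.67   
Grace    | 1385.41   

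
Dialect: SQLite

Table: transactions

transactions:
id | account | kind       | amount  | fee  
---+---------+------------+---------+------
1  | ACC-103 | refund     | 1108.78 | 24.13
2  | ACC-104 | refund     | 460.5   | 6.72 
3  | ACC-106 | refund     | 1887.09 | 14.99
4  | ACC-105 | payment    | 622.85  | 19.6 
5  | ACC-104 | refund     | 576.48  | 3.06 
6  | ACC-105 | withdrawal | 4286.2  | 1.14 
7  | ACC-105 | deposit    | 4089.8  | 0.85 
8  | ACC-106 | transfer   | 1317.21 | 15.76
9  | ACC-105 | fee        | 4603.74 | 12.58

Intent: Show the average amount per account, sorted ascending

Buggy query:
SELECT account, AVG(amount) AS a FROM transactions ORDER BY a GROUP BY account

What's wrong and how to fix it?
Bug: GROUP BY must precede ORDER BY

Fix: Reorder: SELECT … FROM … GROUP BY … ORDER BY …

Corrected query:
SELECT account, AVG(amount) AS a FROM transactions GROUP BY account ORDER BY a

Result:
account | a        
--------+----------
ACC-104 | 518.49   
ACC-103 | 1108.78  
ACC-106 | 1602.15  
ACC-105 | 3400.6475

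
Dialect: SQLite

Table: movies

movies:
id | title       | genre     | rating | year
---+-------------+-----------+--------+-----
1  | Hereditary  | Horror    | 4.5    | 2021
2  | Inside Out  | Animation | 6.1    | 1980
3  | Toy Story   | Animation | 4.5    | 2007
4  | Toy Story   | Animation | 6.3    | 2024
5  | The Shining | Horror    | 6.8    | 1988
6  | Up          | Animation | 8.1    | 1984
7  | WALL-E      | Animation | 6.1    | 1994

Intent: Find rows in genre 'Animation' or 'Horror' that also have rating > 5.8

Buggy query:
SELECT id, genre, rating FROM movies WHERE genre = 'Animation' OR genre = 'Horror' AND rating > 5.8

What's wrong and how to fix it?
Bug: Without parentheses, AND is evaluated before OR, so the rating filter only applies to the 'Horror' branch

Fix: Add parentheses around the OR so the AND applies to both alternatives

Corrected query:
SELECT id, genre, rating FROM movies WHERE (genre = 'Animation' OR genre = 'Horror') AND rating > 5.8

Result:
id | genre     | rating
---+-----------+-------
2  | Animation | 6.1   
4  | Animation | 6.3   
5  | Horror    | 6.8   
6  | Animation | 8.1   
7  | Animation | 6.1   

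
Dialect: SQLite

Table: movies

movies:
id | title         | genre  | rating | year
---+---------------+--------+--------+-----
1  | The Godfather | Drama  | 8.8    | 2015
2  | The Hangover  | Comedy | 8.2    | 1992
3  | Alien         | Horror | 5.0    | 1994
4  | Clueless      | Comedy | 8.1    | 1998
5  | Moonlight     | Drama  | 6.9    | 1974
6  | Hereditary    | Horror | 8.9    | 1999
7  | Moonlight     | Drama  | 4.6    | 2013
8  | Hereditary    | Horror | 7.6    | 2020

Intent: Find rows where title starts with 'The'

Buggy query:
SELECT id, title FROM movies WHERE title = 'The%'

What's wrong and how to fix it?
Bug: '=' compares the literal string including the % character; pattern matching needs LIKE

Fix: Use LIKE for wildcard pattern matching

Corrected query:
SELECT id, title FROM movies WHERE title LIKE 'The%'

Result:
id | title        
---+--------------
1  | The Godfather
2  | The Hangover 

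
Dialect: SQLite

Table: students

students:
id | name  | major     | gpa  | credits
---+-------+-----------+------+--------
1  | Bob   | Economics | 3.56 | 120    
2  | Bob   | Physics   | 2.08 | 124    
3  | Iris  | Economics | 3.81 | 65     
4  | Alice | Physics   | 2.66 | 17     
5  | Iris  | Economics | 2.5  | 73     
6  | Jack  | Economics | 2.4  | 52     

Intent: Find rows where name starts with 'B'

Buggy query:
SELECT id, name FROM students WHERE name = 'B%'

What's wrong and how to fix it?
Bug: Wildcards only work with LIKE; '=' treats '%' as a literal character

Fix: Replace '=' with LIKE so 'B%' is treated as a pattern

Corrected query:
SELECT id, name FROM students WHERE name LIKE 'B%'

Result:
id | name
---+-----
1  | Bob 
2  | Bob 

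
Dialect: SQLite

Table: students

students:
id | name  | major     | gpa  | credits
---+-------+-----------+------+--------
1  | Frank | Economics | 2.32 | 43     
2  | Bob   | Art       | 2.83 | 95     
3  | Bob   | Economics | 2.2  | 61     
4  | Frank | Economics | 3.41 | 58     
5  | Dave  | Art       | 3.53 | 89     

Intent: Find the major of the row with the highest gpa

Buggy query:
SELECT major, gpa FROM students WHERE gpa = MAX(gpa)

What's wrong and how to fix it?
Bug: WHERE is evaluated per row; an aggregate over the whole table isn't defined there

Fix: Use a subquery: WHERE gpa = (SELECT MAX(gpa) FROM students)

Corrected query:
SELECT major, gpa FROM students WHERE gpa = (SELECT MAX(gpa) FROM students)

Result:
major | gpa 
------+-----
Art   | 3.53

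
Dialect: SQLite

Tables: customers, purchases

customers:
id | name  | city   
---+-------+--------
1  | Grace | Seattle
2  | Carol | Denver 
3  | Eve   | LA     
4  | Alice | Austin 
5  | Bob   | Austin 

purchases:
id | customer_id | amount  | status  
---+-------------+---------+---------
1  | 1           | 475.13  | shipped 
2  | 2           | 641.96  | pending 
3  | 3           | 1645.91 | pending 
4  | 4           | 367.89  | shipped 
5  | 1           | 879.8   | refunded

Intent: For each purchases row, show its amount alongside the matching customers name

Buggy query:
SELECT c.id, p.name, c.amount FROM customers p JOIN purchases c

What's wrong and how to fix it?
Bug: Missing join condition: each purchases row is matched to all customers rows instead of just its own

Fix: Specify the join condition linking the foreign key to the parent id

Corrected query:
SELECT c.id, p.name, c.amount FROM customers p JOIN purchases c ON c.customer_id = p.id

Result:
id | name  | amount 
---+-------+--------
1  | Grace | 475.13 
2  | Carol | 641.96 
3  | Eve   | 1645.91
4  | Alice | 367.89 
5  | Grace | 879.8  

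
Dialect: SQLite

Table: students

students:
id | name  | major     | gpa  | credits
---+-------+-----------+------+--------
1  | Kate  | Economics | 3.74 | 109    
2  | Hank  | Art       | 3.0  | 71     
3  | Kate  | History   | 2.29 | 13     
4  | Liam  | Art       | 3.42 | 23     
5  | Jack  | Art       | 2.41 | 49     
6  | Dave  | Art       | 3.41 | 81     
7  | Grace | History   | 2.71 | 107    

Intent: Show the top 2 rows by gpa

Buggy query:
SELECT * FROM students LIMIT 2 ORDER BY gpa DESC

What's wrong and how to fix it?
Bug: LIMIT must come after ORDER BY

Fix: Sort with ORDER BY, then apply LIMIT

Corrected query:
SELECT * FROM students ORDER BY gpa DESC LIMIT 2

Result:
id | name | major     | gpa  | credits
---+------+-----------+------+--------
1  | Kate | Economics | 3.74 | 109    
4  | Liam | Art       | 3.42 | 23     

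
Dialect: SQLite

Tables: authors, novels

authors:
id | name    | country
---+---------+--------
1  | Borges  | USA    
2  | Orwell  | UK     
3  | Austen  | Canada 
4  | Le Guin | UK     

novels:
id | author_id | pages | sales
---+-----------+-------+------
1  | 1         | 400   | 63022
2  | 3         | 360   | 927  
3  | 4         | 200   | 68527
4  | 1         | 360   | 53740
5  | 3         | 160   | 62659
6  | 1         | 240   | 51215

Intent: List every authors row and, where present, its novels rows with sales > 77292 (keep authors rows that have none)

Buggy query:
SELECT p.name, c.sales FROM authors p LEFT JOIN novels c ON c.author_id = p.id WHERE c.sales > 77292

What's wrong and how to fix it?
Bug: A WHERE condition on the right-hand table after LEFT JOIN drops unmatched parents

Fix: Move the right-table condition into the ON clause so unmatched parents are kept

Corrected query:
SELECT p.name, c.sales FROM authors p LEFT JOIN novels c ON c.author_id = p.id AND c.sales > 77292

Result:
name    | sales
--------+------
Borges  | NULL 
Orwell  | NULL 
Austen  | NULL 
Le Guin | NULL 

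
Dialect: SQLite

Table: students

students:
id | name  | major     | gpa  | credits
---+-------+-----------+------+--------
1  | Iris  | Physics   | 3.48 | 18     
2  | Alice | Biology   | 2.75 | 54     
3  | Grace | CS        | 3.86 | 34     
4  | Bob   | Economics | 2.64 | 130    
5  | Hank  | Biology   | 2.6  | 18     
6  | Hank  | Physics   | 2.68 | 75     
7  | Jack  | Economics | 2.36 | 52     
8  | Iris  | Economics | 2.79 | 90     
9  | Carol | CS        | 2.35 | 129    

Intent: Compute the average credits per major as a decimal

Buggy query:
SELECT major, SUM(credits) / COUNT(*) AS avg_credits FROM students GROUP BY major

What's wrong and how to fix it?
Bug: SUM(credits) and COUNT(*) are both integers; the division truncates the fractional part

Fix: Multiply by 1.0 (or CAST to REAL) to force floating-point division

Corrected query:
SELECT major, SUM(credits) * 1.0 / COUNT(*) AS avg_credits FROM students GROUP BY major

Result:
major     | avg_credits
----------+------------
Biology   | 36         
CS        | 81.5       
Economics | 90.666667  
Physics   | 46.5       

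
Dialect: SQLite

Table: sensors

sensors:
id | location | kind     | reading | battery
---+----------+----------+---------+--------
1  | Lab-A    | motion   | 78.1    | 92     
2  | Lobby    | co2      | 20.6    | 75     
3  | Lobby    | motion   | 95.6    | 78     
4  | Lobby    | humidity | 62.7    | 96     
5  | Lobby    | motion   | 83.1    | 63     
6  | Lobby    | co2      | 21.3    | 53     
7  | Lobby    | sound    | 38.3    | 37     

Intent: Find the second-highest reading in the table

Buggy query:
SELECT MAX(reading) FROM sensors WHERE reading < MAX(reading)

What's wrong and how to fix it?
Bug: MAX(reading) on the right of the comparison is an aggregate-in-WHERE error

Fix: Compute the overall MAX in a subquery, then take MAX of rows below it

Corrected query:
SELECT MAX(reading) FROM sensors WHERE reading < (SELECT MAX(reading) FROM sensors)

Result:
MAX(reading)
------------
83.1        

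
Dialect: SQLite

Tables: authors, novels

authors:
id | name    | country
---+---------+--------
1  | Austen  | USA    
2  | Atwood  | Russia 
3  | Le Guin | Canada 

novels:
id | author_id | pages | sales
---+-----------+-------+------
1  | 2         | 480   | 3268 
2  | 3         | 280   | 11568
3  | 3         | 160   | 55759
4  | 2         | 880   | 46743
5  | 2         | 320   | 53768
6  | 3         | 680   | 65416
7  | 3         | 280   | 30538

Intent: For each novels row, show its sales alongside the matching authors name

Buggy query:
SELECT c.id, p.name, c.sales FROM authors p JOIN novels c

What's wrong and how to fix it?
Bug: Missing join condition: each novels row is matched to all authors rows instead of just its own

Fix: Add ON c.author_id = p.id to the JOIN

Corrected query:
SELECT c.id, p.name, c.sales FROM authors p JOIN novels c ON c.author_id = p.id

Result:
id | name    | sales
---+---------+------
1  | Atwood  | 3268 
2  | Le Guin | 11568
3  | Le Guin | 55759
4  | Atwood  | 46743
5  | Atwood  | 53768
6  | Le Guin | 65416
7  | Le Guin | 30538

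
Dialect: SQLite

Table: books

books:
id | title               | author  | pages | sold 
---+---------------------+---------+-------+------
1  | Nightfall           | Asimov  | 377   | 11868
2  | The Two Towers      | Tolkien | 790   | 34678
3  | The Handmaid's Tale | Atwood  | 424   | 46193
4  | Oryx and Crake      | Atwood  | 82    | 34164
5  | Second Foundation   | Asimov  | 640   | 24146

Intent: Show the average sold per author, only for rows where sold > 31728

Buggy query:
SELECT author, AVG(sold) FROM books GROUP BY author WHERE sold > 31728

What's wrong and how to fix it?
Bug: Row-level WHERE must come before GROUP BY in the clause order

Fix: Move the WHERE clause before GROUP BY

Corrected query:
SELECT author, AVG(sold) FROM books WHERE sold > 31728 GROUP BY author

Result:
author  | AVG(sold)
--------+----------
Atwood  | 40178.5  
Tolkien | 34678    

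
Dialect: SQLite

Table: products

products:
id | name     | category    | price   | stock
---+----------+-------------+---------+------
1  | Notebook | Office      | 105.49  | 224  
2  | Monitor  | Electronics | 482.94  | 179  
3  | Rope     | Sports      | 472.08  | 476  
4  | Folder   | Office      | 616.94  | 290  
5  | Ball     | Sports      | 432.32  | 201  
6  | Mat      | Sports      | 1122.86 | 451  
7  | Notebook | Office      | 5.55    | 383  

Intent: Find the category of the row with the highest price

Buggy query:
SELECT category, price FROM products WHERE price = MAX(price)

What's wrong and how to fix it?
Bug: MAX(price) is an aggregate and cannot be used directly in WHERE

Fix: Use a subquery: WHERE price = (SELECT MAX(price) FROM products)

Corrected query:
SELECT category, price FROM products WHERE price = (SELECT MAX(price) FROM products)

Result:
category | price  
---------+--------
Sports   | 1122.86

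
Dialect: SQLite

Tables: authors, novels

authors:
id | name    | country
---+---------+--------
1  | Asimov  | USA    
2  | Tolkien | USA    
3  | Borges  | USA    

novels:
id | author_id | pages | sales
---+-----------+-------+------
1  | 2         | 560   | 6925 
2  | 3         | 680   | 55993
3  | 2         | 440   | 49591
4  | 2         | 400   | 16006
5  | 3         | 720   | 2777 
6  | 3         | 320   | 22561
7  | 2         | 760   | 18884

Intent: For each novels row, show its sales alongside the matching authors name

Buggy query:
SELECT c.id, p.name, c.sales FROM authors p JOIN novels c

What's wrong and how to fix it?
Bug: Missing join condition: each novels row is matched to all authors rows instead of just its own

Fix: Add ON c.author_id = p.id to the JOIN

Corrected query:
SELECT c.id, p.name, c.sales FROM authors p JOIN novels c ON c.author_id = p.id

Result:
id | name    | sales
---+---------+------
1  | Tolkien | 6925 
2  | Borges  | 55993
3  | Tolkien | 49591
4  | Tolkien | 16006
5  | Borges  | 2777 
6  | Borges  | 22561
7  | Tolkien | 18884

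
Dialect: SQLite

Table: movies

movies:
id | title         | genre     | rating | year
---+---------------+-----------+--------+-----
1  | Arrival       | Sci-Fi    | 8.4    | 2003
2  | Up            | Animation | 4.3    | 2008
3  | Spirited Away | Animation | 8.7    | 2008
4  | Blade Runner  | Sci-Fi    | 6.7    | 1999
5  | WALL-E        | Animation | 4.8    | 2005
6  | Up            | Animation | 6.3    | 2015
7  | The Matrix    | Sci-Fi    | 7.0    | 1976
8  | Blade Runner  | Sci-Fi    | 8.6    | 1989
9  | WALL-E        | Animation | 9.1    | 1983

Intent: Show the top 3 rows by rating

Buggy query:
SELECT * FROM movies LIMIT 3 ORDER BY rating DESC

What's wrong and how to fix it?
Bug: LIMIT must come after ORDER BY

Fix: Swap the clauses: ORDER BY first, then LIMIT

Corrected query:
SELECT * FROM movies ORDER BY rating DESC LIMIT 3

Result:
id | title         | genre     | rating | year
---+---------------+-----------+--------+-----
9  | WALL-E        | Animation | 9.1    | 1983
3  | Spirited Away | Animation | 8.7    | 2008
8  | Blade Runner  | Sci-Fi    | 8.6    | 1989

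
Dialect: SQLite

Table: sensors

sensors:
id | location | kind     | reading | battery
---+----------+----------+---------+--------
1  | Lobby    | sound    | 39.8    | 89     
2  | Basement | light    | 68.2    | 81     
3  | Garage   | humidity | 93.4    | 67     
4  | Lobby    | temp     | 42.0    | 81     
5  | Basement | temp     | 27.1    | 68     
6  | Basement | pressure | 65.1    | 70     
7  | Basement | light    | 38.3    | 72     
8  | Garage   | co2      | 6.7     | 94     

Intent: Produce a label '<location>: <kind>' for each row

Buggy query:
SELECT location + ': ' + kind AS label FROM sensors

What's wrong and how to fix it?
Bug: '+' is numeric addition; on text columns SQLite converts them to 0 instead of concatenating

Fix: Use the || operator for string concatenation

Corrected query:
SELECT location || ': ' || kind AS label FROM sensors

Result:
label             
------------------
Lobby: sound      
Basement: light   
Garage: humidity  
Lobby: temp       
Basement: temp    
Basement: pressure
Basement: light   
Garage: co2       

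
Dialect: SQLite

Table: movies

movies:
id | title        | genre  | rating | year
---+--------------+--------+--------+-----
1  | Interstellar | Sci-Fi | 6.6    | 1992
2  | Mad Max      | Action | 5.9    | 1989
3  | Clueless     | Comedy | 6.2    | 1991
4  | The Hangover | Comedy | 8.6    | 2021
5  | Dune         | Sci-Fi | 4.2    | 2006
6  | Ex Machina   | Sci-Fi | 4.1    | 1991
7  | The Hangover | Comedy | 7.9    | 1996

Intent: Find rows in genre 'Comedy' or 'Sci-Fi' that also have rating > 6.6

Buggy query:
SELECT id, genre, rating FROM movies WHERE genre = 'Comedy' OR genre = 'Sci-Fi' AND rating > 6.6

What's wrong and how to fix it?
Bug: Without parentheses, AND is evaluated before OR, so the rating filter only applies to the 'Sci-Fi' branch

Fix: Group the OR with parentheses (or use IN), then AND the threshold

Corrected query:
SELECT id, genre, rating FROM movies WHERE (genre = 'Comedy' OR genre = 'Sci-Fi') AND rating > 6.6

Result:
id | genre  | rating
---+--------+-------
4  | Comedy | 8.6   
7  | Comedy | 7.9   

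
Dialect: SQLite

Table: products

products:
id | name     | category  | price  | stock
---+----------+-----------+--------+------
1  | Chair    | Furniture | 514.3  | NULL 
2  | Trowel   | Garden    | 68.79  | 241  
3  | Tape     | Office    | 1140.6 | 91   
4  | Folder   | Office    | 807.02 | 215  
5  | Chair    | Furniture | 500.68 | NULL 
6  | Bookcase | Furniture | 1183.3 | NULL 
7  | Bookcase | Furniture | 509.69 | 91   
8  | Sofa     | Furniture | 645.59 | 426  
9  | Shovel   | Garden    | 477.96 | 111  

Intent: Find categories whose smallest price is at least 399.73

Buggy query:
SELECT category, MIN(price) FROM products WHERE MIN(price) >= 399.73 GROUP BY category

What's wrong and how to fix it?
Bug: MIN() in WHERE is a misuse of aggregate

Fix: Replace WHERE with HAVING after the GROUP BY

Corrected query:
SELECT category, MIN(price) FROM products GROUP BY category HAVING MIN(price) >= 399.73

Result:
category  | MIN(price)
----------+-----------
Furniture | 500.68    
Office    | 807.02    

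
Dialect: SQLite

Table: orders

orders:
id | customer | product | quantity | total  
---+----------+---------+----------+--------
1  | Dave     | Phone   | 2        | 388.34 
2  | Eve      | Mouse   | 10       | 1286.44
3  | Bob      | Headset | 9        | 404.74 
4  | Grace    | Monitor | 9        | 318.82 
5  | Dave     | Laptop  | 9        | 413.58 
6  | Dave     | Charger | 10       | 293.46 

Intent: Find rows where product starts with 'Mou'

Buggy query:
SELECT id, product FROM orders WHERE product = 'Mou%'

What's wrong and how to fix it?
Bug: '=' compares the literal string including the % character; pattern matching needs LIKE

Fix: Use LIKE for wildcard pattern matching

Corrected query:
SELECT id, product FROM orders WHERE product LIKE 'Mou%'

Result:
id | product
---+--------
2  | Mouse  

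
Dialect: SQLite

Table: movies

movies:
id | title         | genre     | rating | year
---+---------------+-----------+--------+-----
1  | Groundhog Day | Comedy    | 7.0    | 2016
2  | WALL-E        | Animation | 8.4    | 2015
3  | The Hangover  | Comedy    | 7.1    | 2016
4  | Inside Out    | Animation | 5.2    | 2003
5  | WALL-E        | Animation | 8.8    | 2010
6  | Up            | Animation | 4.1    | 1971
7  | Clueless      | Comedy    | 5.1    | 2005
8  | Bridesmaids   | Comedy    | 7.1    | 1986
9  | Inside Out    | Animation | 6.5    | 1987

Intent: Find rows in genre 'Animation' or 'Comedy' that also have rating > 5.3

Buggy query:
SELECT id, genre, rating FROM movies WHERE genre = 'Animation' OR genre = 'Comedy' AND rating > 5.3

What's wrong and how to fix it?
Bug: AND binds tighter than OR, so this parses as genre = 'Animation' OR (genre = 'Comedy' AND rating > 5.3)

Fix: Group the OR with parentheses (or use IN), then AND the threshold

Corrected query:
SELECT id, genre, rating FROM movies WHERE (genre = 'Animation' OR genre = 'Comedy') AND rating > 5.3

Result:
id | genre     | rating
---+-----------+-------
1  | Comedy    | 7     
2  | Animation | 8.4   
3  | Comedy    | 7.1   
5  | Animation | 8.8   
8  | Comedy    | 7.1   
9  | Animation | 6.5   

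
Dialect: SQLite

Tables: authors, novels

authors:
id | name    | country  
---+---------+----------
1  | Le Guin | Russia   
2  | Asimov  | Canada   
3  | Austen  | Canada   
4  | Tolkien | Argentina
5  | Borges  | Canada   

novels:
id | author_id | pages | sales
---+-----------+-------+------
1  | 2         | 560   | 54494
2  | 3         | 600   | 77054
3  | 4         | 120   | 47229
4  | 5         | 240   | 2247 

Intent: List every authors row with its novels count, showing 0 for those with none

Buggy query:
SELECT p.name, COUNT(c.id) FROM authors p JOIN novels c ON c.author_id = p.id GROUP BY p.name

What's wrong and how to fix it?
Bug: INNER JOIN drops authors rows that have no matching novels rows

Fix: Switch to LEFT JOIN to retain unmatched parent rows

Corrected query:
SELECT p.name, COUNT(c.id) FROM authors p LEFT JOIN novels c ON c.author_id = p.id GROUP BY p.name

Result:
name    | COUNT(c.id)
--------+------------
Asimov  | 1          
Austen  | 1          
Borges  | 1          
Le Guin | 0          
Tolkien | 1          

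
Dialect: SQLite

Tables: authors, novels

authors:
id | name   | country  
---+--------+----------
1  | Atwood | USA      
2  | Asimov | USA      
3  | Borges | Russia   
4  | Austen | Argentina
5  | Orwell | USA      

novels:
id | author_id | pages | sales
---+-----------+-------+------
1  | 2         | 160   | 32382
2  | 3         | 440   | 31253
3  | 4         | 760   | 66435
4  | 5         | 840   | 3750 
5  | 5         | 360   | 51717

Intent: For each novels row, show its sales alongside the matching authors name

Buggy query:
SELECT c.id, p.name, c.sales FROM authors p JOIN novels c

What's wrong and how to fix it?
Bug: JOIN with no ON clause produces a cartesian product; every novels row pairs with every authors row

Fix: Specify the join condition linking the foreign key to the parent id

Corrected query:
SELECT c.id, p.name, c.sales FROM authors p JOIN novels c ON c.author_id = p.id

Result:
id | name   | sales
---+--------+------
1  | Asimov | 32382
2  | Borges | 31253
3  | Austen | 66435
4  | Orwell | 3750 
5  | Orwell | 51717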